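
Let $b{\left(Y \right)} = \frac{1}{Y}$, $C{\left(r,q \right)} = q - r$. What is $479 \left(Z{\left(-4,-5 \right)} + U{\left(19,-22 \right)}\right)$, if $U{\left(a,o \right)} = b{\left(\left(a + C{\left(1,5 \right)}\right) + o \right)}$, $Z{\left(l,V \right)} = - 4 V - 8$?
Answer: $6227$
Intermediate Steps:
$Z{\left(l,V \right)} = -8 - 4 V$
$U{\left(a,o \right)} = \frac{1}{4 + a + o}$ ($U{\left(a,o \right)} = \frac{1}{\left(a + \left(5 - 1\right)\right) + o} = \frac{1}{\left(a + 4\right) + o} = \frac{1}{\left(4 + a\right) + o} = \frac{1}{4 + a + o}$)
$479 \left(Z{\left(-4,-5 \right)} + U{\left(19,-22 \right)}\right) = 479 \left(\left(-8 - -20\right) + \frac{1}{4 + 19 - 22}\right) = 479 \left(\left(-8 + 20\right) + 1^{-1}\right) = 479 \left(12 + 1\right) = 479 \cdot 13 = 6227$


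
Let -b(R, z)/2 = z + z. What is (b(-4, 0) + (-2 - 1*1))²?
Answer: 9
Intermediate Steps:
b(R, z) = -4*z (b(R, z) = -2*(z + z) = -4*z)
(b(-4, 0) + (-2 - 1*1))² = (-4*0 + (-2 - 1*1))² = (0 + (-2 - 1))² = (0 - 3)² = (-3)² = 9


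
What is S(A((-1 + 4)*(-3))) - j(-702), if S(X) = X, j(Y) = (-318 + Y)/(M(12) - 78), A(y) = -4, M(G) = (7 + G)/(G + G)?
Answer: -1876/109 ≈ -17.211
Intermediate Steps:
M(G) = (7 + G)/(2*G) (M(G) = (7 + G)/((2*G)) = (7 + G)*(1/(2*G)) = (7 + G)/(2*G))
j(Y) = 7632/1853 - 24*Y/1853 (j(Y) = (-318 + Y)/((1/2)*(7 + 12)/12 - 78) = (-318 + Y)/((1/2)*(1/12)*19 - 78) = (-318 + Y)/(19/24 - 78) = (-318 + Y)/(-1853/24) = (-318 + Y)*(-24/1853) = 7632/1853 - 24*Y/1853)
S(A((-1 + 4)*(-3))) - j(-702) = -4 - (7632/1853 - 24/1853*(-702)) = -4 - (7632/1853 + 16848/1853) = -4 - 1*1440/109 = -4 - 1440/109 = -1876/109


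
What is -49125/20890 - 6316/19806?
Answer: -110491099/41374734 ≈ -2.6705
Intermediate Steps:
-49125/20890 - 6316/19806 = -49125*1/20890 - 6316*1/19806 = -9825/4178 - 3158/9903 = -110491099/41374734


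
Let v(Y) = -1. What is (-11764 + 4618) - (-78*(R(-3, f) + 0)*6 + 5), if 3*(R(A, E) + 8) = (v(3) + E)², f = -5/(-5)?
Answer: -10895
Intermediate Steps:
f = 1 (f = -5*(-⅕) = 1)
R(A, E) = -8 + (-1 + E)²/3
(-11764 + 4618) - (-78*(R(-3, f) + 0)*6 + 5) = (-11764 + 4618) - (-78*((-8 + (-1 + 1)²/3) + 0)*6 + 5) = -7146 - (-78*((-8 + (⅓)*0²) + 0)*6 + 5) = -7146 - (-78*((-8 + (⅓)*0) + 0)*6 + 5) = -7146 - (-78*((-8 + 0) + 0)*6 + 5) = -7146 - (-78*(-8 + 0)*6 + 5) = -7146 - (-(-624)*6 + 5) = -7146 - (-78*(-48) + 5) = -7146 - (3744 + 5) = -7146 - 1*3749 = -7146 - 3749 = -10895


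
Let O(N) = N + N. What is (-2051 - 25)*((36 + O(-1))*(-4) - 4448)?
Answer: 9516384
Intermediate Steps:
O(N) = 2*N
(-2051 - 25)*((36 + O(-1))*(-4) - 4448) = (-2051 - 25)*((36 + 2*(-1))*(-4) - 4448) = -2076*((36 - 2)*(-4) - 4448) = -2076*(34*(-4) - 4448) = -2076*(-136 - 4448) = -2076*(-4584) = 9516384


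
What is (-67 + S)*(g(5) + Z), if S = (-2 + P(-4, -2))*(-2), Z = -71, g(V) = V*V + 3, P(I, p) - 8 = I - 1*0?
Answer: 3053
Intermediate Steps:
P(I, p) = 8 + I (P(I, p) = 8 + (I - 1*0) = 8 + (I + 0) = 8 + I)
g(V) = 3 + V² (g(V) = V² + 3 = 3 + V²)
S = -4 (S = (-2 + (8 - 4))*(-2) = (-2 + 4)*(-2) = 2*(-2) = -4)
(-67 + S)*(g(5) + Z) = (-67 - 4)*((3 + 5²) - 71) = -71*((3 + 25) - 71) = -71*(28 - 71) = -71*(-43) = 3053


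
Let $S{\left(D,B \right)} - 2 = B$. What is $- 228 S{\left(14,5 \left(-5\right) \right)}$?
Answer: $5244$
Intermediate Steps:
$S{\left(D,B \right)} = 2 + B$
$- 228 S{\left(14,5 \left(-5\right) \right)} = - 228 \left(2 + 5 \left(-5\right)\right) = - 228 \left(2 - 25\right) = \left(-228\right) \left(-23\right) = 5244$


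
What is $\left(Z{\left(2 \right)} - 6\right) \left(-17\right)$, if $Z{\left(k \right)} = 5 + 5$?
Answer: $-68$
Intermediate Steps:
$Z{\left(k \right)} = 10$
$\left(Z{\left(2 \right)} - 6\right) \left(-17\right) = \left(10 - 6\right) \left(-17\right) = 4 \left(-17\right) = -68$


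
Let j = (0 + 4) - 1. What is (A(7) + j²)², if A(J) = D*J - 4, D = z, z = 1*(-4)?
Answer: 529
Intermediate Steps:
z = -4
D = -4
j = 3 (j = 4 - 1 = 3)
A(J) = -4 - 4*J (A(J) = -4*J - 4 = -4 - 4*J)
(A(7) + j²)² = ((-4 - 4*7) + 3²)² = ((-4 - 28) + 9)² = (-32 + 9)² = (-23)² = 529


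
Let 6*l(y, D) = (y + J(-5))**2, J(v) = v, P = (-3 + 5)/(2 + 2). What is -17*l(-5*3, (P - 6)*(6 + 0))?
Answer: -3400/3 ≈ -1133.3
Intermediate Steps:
P = 1/2 (P = 2/4 = 2*(1/4) = 1/2 ≈ 0.50000)
l(y, D) = (-5 + y)**2/6 (l(y, D) = (y - 5)**2/6 = (-5 + y)**2/6)
-17*l(-5*3, (P - 6)*(6 + 0)) = -17*(-5 - 5*3)**2/6 = -17*(-5 - 15)**2/6 = -17*(-20)**2/6 = -17*400/6 = -17*200/3 = -3400/3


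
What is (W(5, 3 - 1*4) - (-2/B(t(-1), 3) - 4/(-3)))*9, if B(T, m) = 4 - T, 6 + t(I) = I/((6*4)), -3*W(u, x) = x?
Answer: -1737/241 ≈ -7.2075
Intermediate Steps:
W(u, x) = -x/3
t(I) = -6 + I/24 (t(I) = -6 + I/((6*4)) = -6 + I/24)
(W(5, 3 - 1*4) - (-2/B(t(-1), 3) - 4/(-3)))*9 = (-(3 - 1*4)/3 - (-2/(4 - (-6 + (1/24)*(-1))) - 4/(-3)))*9 = (-(3 - 4)/3 - (-2/(4 - (-6 - 1/24)) - 4*(-⅓)))*9 = (-⅓*(-1) - (-2/(4 - 1*(-145/24)) + 4/3))*9 = (⅓ - (-2/(4 + 145/24) + 4/3))*9 = (⅓ - (-2/241/24 + 4/3))*9 = (⅓ - (-2*24/241 + 4/3))*9 = (⅓ - (-48/241 + 4/3))*9 = (⅓ - 1*820/723)*9 = (⅓ - 820/723)*9 = -193/241*9 = -1737/241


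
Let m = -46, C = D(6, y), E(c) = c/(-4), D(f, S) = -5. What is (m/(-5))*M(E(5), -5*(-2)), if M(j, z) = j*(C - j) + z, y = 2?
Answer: 1081/8 ≈ 135.13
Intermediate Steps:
E(c) = -c/4 (E(c) = c*(-1/4) = -c/4)
C = -5
M(j, z) = z + j*(-5 - j) (M(j, z) = j*(-5 - j) + z = z + j*(-5 - j))
(m/(-5))*M(E(5), -5*(-2)) = (-46/(-5))*(-5*(-2) - (-1/4*5)**2 - (-5)*5/4) = (-1/5*(-46))*(10 - (-5/4)**2 - 5*(-5/4)) = 46*(10 - 1*25/16 + 25/4)/5 = 46*(10 - 25/16 + 25/4)/5 = (46/5)*(235/16) = 1081/8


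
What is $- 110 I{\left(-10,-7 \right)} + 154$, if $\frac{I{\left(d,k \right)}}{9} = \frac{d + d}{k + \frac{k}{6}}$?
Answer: $- \frac{111254}{49} \approx -2270.5$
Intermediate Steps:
$I{\left(d,k \right)} = \frac{108 d}{7 k}$ ($I{\left(d,k \right)} = 9 \frac{d + d}{k + \frac{k}{6}} = 9 \frac{2 d}{k + k \frac{1}{6}} = 9 \frac{2 d}{k + \frac{k}{6}} = 9 \frac{2 d}{\frac{7}{6} k} = 9 \cdot 2 d \frac{6}{7 k} = 9 \frac{12 d}{7 k} = \frac{108 d}{7 k}$)
$- 110 I{\left(-10,-7 \right)} + 154 = - 110 \cdot \frac{108}{7} \left(-10\right) \frac{1}{-7} + 154 = - 110 \cdot \frac{108}{7} \left(-10\right) \left(- \frac{1}{7}\right) + 154 = \left(-110\right) \frac{1080}{49} + 154 = - \frac{118800}{49} + 154 = - \frac{111254}{49}$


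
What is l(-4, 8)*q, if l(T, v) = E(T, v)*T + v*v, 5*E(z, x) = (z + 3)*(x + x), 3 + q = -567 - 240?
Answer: -62208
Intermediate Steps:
q = -810 (q = -3 + (-567 - 240) = -3 - 807 = -810)
E(z, x) = 2*x*(3 + z)/5 (E(z, x) = ((z + 3)*(x + x))/5 = ((3 + z)*(2*x))/5 = (2*x*(3 + z))/5 = 2*x*(3 + z)/5)
l(T, v) = v**2 + 2*T*v*(3 + T)/5 (l(T, v) = (2*v*(3 + T)/5)*T + v*v = 2*T*v*(3 + T)/5 + v**2 = v**2 + 2*T*v*(3 + T)/5)
l(-4, 8)*q = ((1/5)*8*(5*8 + 2*(-4)*(3 - 4)))*(-810) = ((1/5)*8*(40 + 2*(-4)*(-1)))*(-810) = ((1/5)*8*(40 + 8))*(-810) = ((1/5)*8*48)*(-810) = (384/5)*(-810) = -62208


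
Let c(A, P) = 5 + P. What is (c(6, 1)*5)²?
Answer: 900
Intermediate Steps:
(c(6, 1)*5)² = ((5 + 1)*5)² = (6*5)² = 30² = 900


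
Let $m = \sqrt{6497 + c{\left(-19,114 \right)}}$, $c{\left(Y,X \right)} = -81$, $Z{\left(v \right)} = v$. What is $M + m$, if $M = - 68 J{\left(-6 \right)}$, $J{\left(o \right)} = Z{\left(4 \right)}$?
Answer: $-272 + 4 \sqrt{401} \approx -191.9$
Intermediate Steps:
$J{\left(o \right)} = 4$
$M = -272$ ($M = \left(-68\right) 4 = -272$)
$m = 4 \sqrt{401}$ ($m = \sqrt{6497 - 81} = \sqrt{6416} = 4 \sqrt{401} \approx 80.1$)
$M + m = -272 + 4 \sqrt{401}$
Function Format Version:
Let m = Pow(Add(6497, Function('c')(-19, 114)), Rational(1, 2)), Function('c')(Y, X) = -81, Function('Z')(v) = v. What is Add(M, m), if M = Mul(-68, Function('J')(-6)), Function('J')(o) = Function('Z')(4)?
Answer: Add(-272, Mul(4, Pow(401, Rational(1, 2)))) ≈ -191.90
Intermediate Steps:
Function('J')(o) = 4
M = -272 (M = Mul(-68, 4) = -272)
m = Mul(4, Pow(401, Rational(1, 2))) (m = Pow(Add(6497, -81), Rational(1, 2)) = Pow(6416, Rational(1, 2)) = Mul(4, Pow(401, Rational(1, 2))) ≈ 80.100)
Add(M, m) = Add(-272, Mul(4, Pow(401, Rational(1, 2))))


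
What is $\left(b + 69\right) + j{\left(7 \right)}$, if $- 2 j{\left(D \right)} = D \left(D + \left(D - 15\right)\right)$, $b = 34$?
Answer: $\frac{213}{2} \approx 106.5$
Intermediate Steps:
$j{\left(D \right)} = - \frac{D \left(-15 + 2 D\right)}{2}$ ($j{\left(D \right)} = - \frac{D \left(D + \left(D - 15\right)\right)}{2} = - \frac{D \left(D + \left(-15 + D\right)\right)}{2} = - \frac{D \left(-15 + 2 D\right)}{2}$)
$\left(b + 69\right) + j{\left(7 \right)} = \left(34 + 69\right) + \frac{1}{2} \cdot 7 \left(15 - 14\right) = 103 + \frac{1}{2} \cdot 7 \left(15 - 14\right) = 103 + \frac{1}{2} \cdot 7 \cdot 1 = 103 + \frac{7}{2} = \frac{213}{2}$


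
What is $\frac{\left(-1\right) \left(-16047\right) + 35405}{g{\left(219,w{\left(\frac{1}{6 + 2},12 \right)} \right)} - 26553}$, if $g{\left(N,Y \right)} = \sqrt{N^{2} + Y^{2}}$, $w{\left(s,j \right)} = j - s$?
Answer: $- \frac{4601953536}{2374783013} - \frac{21664 \sqrt{3078529}}{2374783013} \approx -1.9538$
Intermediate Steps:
$\frac{\left(-1\right) \left(-16047\right) + 35405}{g{\left(219,w{\left(\frac{1}{6 + 2},12 \right)} \right)} - 26553} = \frac{\left(-1\right) \left(-16047\right) + 35405}{\sqrt{219^{2} + \left(12 - \frac{1}{6 + 2}\right)^{2}} - 26553} = \frac{16047 + 35405}{\sqrt{47961 + \left(12 - \frac{1}{8}\right)^{2}} - 26553} = \frac{51452}{\sqrt{47961 + \left(12 - \frac{1}{8}\right)^{2}} - 26553} = \frac{51452}{\sqrt{47961 + \left(\frac{95}{8}\right)^{2}} - 26553} = \frac{51452}{\sqrt{47961 + \frac{9025}{64}} - 26553} = \frac{51452}{\sqrt{\frac{3078529}{64}} - 26553} = \frac{51452}{\frac{\sqrt{3078529}}{8} - 26553} = \frac{51452}{-26553 + \frac{\sqrt{3078529}}{8}}$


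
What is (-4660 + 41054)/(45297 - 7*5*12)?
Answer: 36394/44877 ≈ 0.81097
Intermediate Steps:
(-4660 + 41054)/(45297 - 7*5*12) = 36394/(45297 - 35*12) = 36394/(45297 - 420) = 36394/44877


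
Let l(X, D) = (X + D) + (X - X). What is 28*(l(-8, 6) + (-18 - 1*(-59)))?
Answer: 1092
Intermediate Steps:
l(X, D) = D + X (l(X, D) = (D + X) + 0 = D + X)
28*(l(-8, 6) + (-18 - 1*(-59))) = 28*((6 - 8) + (-18 - 1*(-59))) = 28*(-2 + (-18 + 59)) = 28*(-2 + 41) = 28*39 = 1092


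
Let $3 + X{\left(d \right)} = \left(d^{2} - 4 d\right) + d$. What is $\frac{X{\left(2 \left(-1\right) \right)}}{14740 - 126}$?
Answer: $\frac{7}{14614} \approx 0.00047899$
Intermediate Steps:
$X{\left(d \right)} = -3 + d^{2} - 3 d$ ($X{\left(d \right)} = -3 + \left(\left(d^{2} - 4 d\right) + d\right) = -3 + \left(d^{2} - 3 d\right) = -3 + d^{2} - 3 d$)
$\frac{X{\left(2 \left(-1\right) \right)}}{14740 - 126} = \frac{-3 + \left(2 \left(-1\right)\right)^{2} - 3 \cdot 2 \left(-1\right)}{14740 - 126} = \frac{-3 + \left(-2\right)^{2} - -6}{14614} = \left(-3 + 4 + 6\right) \frac{1}{14614} = 7 \cdot \frac{1}{14614} = \frac{7}{14614}$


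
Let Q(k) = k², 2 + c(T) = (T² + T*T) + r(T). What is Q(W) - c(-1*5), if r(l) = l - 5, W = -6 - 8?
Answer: 158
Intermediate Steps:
W = -14
r(l) = -5 + l
c(T) = -7 + T + 2*T² (c(T) = -2 + ((T² + T*T) + (-5 + T)) = -2 + ((T² + T²) + (-5 + T)) = -2 + (2*T² + (-5 + T)) = -2 + (-5 + T + 2*T²) = -7 + T + 2*T²)
Q(W) - c(-1*5) = (-14)² - (-7 - 1*5 + 2*(-1*5)²) = 196 - (-7 - 5 + 2*(-5)²) = 196 - (-7 - 5 + 2*25) = 196 - (-7 - 5 + 50) = 196 - 1*38 = 196 - 38 = 158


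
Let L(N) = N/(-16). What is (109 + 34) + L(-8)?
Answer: 287/2 ≈ 143.50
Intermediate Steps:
L(N) = -N/16 (L(N) = N*(-1/16) = -N/16)
(109 + 34) + L(-8) = (109 + 34) - 1/16*(-8) = 143 + 1/2 = 287/2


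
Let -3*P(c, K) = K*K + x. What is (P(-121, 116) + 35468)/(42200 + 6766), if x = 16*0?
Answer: 46474/73449 ≈ 0.63274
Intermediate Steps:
x = 0
P(c, K) = -K²/3 (P(c, K) = -(K*K + 0)/3 = -(K² + 0)/3 = -K²/3)
(P(-121, 116) + 35468)/(42200 + 6766) = (-⅓*116² + 35468)/(42200 + 6766) = (-⅓*13456 + 35468)/48966 = (-13456/3 + 35468)*(1/48966) = (92948/3)*(1/48966) = 46474/73449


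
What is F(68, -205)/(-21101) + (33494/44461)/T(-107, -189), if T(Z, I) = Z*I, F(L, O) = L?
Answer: -60434409710/18972643478103 ≈ -0.0031853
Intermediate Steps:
T(Z, I) = I*Z
F(68, -205)/(-21101) + (33494/44461)/T(-107, -189) = 68/(-21101) + (33494/44461)/((-189*(-107))) = 68*(-1/21101) + (33494*(1/44461))/20223 = -68/21101 + (33494/44461)*(1/20223) = -68/21101 + 33494/899134803 = -60434409710/18972643478103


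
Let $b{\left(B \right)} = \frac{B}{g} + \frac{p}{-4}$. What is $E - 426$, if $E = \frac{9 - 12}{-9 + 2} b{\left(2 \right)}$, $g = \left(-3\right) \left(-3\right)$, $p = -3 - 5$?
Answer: $- \frac{8926}{21} \approx -425.05$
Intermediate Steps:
$p = -8$ ($p = -3 - 5 = -8$)
$g = 9$
$b{\left(B \right)} = 2 + \frac{B}{9}$ ($b{\left(B \right)} = \frac{B}{9} - \frac{8}{-4} = B \frac{1}{9} - -2 = \frac{B}{9} + 2 = 2 + \frac{B}{9}$)
$E = \frac{20}{21}$ ($E = \frac{9 - 12}{-9 + 2} \left(2 + \frac{1}{9} \cdot 2\right) = - \frac{3}{-7} \left(2 + \frac{2}{9}\right) = \left(-3\right) \left(- \frac{1}{7}\right) \frac{20}{9} = \frac{3}{7} \cdot \frac{20}{9} = \frac{20}{21} \approx 0.95238$)
$E - 426 = \frac{20}{21} - 426 = - \frac{8926}{21}$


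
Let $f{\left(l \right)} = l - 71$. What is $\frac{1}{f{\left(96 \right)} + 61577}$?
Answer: $\frac{1}{61602} \approx 1.6233 \cdot 10^{-5}$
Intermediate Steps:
$f{\left(l \right)} = -71 + l$
$\frac{1}{f{\left(96 \right)} + 61577} = \frac{1}{\left(-71 + 96\right) + 61577} = \frac{1}{25 + 61577} = \frac{1}{61602}$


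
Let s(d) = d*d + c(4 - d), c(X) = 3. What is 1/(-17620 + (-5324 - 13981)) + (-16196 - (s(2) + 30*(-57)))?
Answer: -535154026/36925 ≈ -14493.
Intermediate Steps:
s(d) = 3 + d² (s(d) = d*d + 3 = d² + 3 = 3 + d²)
1/(-17620 + (-5324 - 13981)) + (-16196 - (s(2) + 30*(-57))) = 1/(-17620 + (-5324 - 13981)) + (-16196 - ((3 + 2²) + 30*(-57))) = 1/(-17620 - 19305) + (-16196 - ((3 + 4) - 1710)) = 1/(-36925) + (-16196 - (7 - 1710)) = -1/36925 + (-16196 - 1*(-1703)) = -1/36925 + (-16196 + 1703) = -1/36925 - 14493 = -535154026/36925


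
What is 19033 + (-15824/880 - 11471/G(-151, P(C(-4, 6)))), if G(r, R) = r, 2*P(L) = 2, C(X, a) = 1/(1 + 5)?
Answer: 158550631/8305 ≈ 19091.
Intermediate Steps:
C(X, a) = ⅙ (C(X, a) = 1/6 = ⅙)
P(L) = 1 (P(L) = (½)*2 = 1)
19033 + (-15824/880 - 11471/G(-151, P(C(-4, 6)))) = 19033 + (-15824/880 - 11471/(-151)) = 19033 + (-15824*1/880 - 11471*(-1/151)) = 19033 + (-989/55 + 11471/151) = 19033 + 481566/8305 = 158550631/8305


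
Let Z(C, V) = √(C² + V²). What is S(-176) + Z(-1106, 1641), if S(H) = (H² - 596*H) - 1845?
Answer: 134027 + √3916117 ≈ 1.3601e+5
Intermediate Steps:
S(H) = -1845 + H² - 596*H
S(-176) + Z(-1106, 1641) = (-1845 + (-176)² - 596*(-176)) + √((-1106)² + 1641²) = (-1845 + 30976 + 104896) + √(1223236 + 2692881) = 134027 + √3916117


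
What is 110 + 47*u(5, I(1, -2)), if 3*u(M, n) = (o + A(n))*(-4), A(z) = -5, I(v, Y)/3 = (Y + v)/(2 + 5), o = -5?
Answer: 2210/3 ≈ 736.67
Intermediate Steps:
I(v, Y) = 3*Y/7 + 3*v/7 (I(v, Y) = 3*((Y + v)/(2 + 5)) = 3*((Y + v)/7) = 3*((Y + v)*(1/7)) = 3*(Y/7 + v/7) = 3*Y/7 + 3*v/7)
u(M, n) = 40/3 (u(M, n) = ((-5 - 5)*(-4))/3 = (-10*(-4))/3 = (1/3)*40 = 40/3)
110 + 47*u(5, I(1, -2)) = 110 + 47*(40/3) = 110 + 1880/3 = 2210/3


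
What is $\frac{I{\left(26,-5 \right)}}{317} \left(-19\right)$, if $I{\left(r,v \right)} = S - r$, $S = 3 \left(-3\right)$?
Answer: $\frac{665}{317} \approx 2.0978$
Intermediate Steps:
$S = -9$
$I{\left(r,v \right)} = -9 - r$
$\frac{I{\left(26,-5 \right)}}{317} \left(-19\right) = \frac{-9 - 26}{317} \left(-19\right) = \left(-9 - 26\right) \frac{1}{317} \left(-19\right) = \left(-35\right) \frac{1}{317} \left(-19\right) = \left(- \frac{35}{317}\right) \left(-19\right) = \frac{665}{317}$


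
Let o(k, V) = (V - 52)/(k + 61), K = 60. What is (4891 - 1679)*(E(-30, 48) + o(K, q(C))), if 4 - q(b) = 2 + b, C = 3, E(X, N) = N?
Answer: 1680460/11 ≈ 1.5277e+5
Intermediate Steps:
q(b) = 2 - b (q(b) = 4 - (2 + b) = 4 + (-2 - b) = 2 - b)
o(k, V) = (-52 + V)/(61 + k)
(4891 - 1679)*(E(-30, 48) + o(K, q(C))) = (4891 - 1679)*(48 + (-52 + (2 - 1*3))/(61 + 60)) = 3212*(48 + (-52 + (2 - 3))/121) = 3212*(48 + (-52 - 1)/121) = 3212*(48 + (1/121)*(-53)) = 3212*(48 - 53/121) = 3212*(5755/121) = 1680460/11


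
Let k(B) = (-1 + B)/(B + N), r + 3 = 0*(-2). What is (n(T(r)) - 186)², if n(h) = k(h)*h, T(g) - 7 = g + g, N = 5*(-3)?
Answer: 34596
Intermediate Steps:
N = -15
r = -3 (r = -3 + 0*(-2) = -3 + 0 = -3)
T(g) = 7 + 2*g (T(g) = 7 + (g + g) = 7 + 2*g)
k(B) = (-1 + B)/(-15 + B) (k(B) = (-1 + B)/(B - 15) = (-1 + B)/(-15 + B))
n(h) = h*(-1 + h)/(-15 + h) (n(h) = ((-1 + h)/(-15 + h))*h = h*(-1 + h)/(-15 + h))
(n(T(r)) - 186)² = ((7 + 2*(-3))*(-1 + (7 + 2*(-3)))/(-15 + (7 + 2*(-3))) - 186)² = ((7 - 6)*(-1 + (7 - 6))/(-15 + (7 - 6)) - 186)² = (1*(-1 + 1)/(-15 + 1) - 186)² = (1*0/(-14) - 186)² = (1*(-1/14)*0 - 186)² = (0 - 186)² = (-186)² = 34596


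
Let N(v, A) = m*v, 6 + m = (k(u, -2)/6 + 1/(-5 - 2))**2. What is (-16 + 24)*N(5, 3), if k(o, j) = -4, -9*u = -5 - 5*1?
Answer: -94280/441 ≈ -213.79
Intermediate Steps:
u = 10/9 (u = -(-5 - 5*1)/9 = -(-5 - 5)/9 = -1/9*(-10) = 10/9 ≈ 1.1111)
m = -2357/441 (m = -6 + (-4/6 + 1/(-5 - 2))**2 = -6 + (-4*1/6 + 1/(-7))**2 = -6 + (-2/3 - 1/7)**2 = -6 + (-17/21)**2 = -6 + 289/441 = -2357/441 ≈ -5.3447)
N(v, A) = -2357*v/441
(-16 + 24)*N(5, 3) = (-16 + 24)*(-2357/441*5) = 8*(-11785/441) = -94280/441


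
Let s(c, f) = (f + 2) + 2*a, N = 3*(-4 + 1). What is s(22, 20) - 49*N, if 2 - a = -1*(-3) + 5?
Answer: 451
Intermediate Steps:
a = -6 (a = 2 - (-1*(-3) + 5) = 2 - (3 + 5) = 2 - 1*8 = 2 - 8 = -6)
N = -9 (N = 3*(-3) = -9)
s(c, f) = -10 + f (s(c, f) = (f + 2) + 2*(-6) = (2 + f) - 12 = -10 + f)
s(22, 20) - 49*N = (-10 + 20) - 49*(-9) = 10 + 441 = 451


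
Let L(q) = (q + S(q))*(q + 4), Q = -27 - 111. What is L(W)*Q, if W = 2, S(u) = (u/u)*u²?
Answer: -4968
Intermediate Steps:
S(u) = u² (S(u) = 1*u² = u²)
Q = -138
L(q) = (4 + q)*(q + q²) (L(q) = (q + q²)*(q + 4) = (q + q²)*(4 + q) = (4 + q)*(q + q²))
L(W)*Q = (2*(4 + 2² + 5*2))*(-138) = (2*(4 + 4 + 10))*(-138) = (2*18)*(-138) = 36*(-138) = -4968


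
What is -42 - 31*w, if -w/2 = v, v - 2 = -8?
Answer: -414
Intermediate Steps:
v = -6 (v = 2 - 8 = -6)
w = 12 (w = -2*(-6) = 12)
-42 - 31*w = -42 - 31*12 = -42 - 372 = -414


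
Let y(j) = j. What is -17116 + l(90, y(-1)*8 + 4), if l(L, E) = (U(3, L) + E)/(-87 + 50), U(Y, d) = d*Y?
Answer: -633558/37 ≈ -17123.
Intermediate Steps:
U(Y, d) = Y*d
l(L, E) = -3*L/37 - E/37 (l(L, E) = (3*L + E)/(-87 + 50) = (E + 3*L)/(-37) = (E + 3*L)*(-1/37) = -3*L/37 - E/37)
-17116 + l(90, y(-1)*8 + 4) = -17116 + (-3/37*90 - (-1*8 + 4)/37) = -17116 + (-270/37 - (-8 + 4)/37) = -17116 + (-270/37 - 1/37*(-4)) = -17116 + (-270/37 + 4/37) = -17116 - 266/37 = -633558/37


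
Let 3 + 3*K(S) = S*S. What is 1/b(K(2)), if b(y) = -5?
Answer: -1/5 ≈ -0.20000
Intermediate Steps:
K(S) = -1 + S**2/3 (K(S) = -1 + (S*S)/3 = -1 + S**2/3)
1/b(K(2)) = 1/(-5) = -1/5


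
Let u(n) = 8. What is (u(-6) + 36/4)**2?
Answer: 289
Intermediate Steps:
(u(-6) + 36/4)**2 = (8 + 36/4)**2 = (8 + 36*(1/4))**2 = (8 + 9)**2 = 17**2 = 289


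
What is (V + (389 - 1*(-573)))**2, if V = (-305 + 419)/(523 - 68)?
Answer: 191689854976/207025 ≈ 9.2593e+5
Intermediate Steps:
V = 114/455 ≈ 0.25055
(V + (389 - 1*(-573)))**2 = (114/455 + (389 - 1*(-573)))**2 = (114/455 + (389 + 573))**2 = (114/455 + 962)**2 = (437824/455)**2 = 191689854976/207025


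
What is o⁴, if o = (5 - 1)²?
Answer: 65536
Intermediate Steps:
o = 16 (o = 4² = 16)
o⁴ = 16⁴ = 65536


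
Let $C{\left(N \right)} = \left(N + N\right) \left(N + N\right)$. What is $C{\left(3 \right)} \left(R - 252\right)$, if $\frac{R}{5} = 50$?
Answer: $-72$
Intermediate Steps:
$R = 250$ ($R = 5 \cdot 50 = 250$)
$C{\left(N \right)} = 4 N^{2}$ ($C{\left(N \right)} = 2 N 2 N = 4 N^{2}$)
$C{\left(3 \right)} \left(R - 252\right) = 4 \cdot 3^{2} \left(250 - 252\right) = 4 \cdot 9 \left(-2\right) = 36 \left(-2\right) = -72$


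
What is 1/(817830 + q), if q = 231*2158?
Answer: 1/1316328 ≈ 7.5969e-7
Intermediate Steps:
q = 498498
1/(817830 + q) = 1/(817830 + 498498) = 1/1316328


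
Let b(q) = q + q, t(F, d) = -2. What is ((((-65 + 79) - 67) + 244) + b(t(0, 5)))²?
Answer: 34969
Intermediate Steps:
b(q) = 2*q
((((-65 + 79) - 67) + 244) + b(t(0, 5)))² = ((((-65 + 79) - 67) + 244) + 2*(-2))² = (((14 - 67) + 244) - 4)² = ((-53 + 244) - 4)² = (191 - 4)² = 187² = 34969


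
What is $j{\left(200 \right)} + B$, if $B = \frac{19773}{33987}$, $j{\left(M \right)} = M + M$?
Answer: $\frac{4538191}{11329} \approx 400.58$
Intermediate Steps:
$j{\left(M \right)} = 2 M$
$B = \frac{6591}{11329}$ ($B = 19773 \cdot \frac{1}{33987} = \frac{6591}{11329} \approx 0.58178$)
$j{\left(200 \right)} + B = 2 \cdot 200 + \frac{6591}{11329} = 400 + \frac{6591}{11329} = \frac{4538191}{11329}$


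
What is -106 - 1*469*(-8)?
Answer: 3646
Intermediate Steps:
-106 - 1*469*(-8) = -106 - 469*(-8) = -106 + 3752 = 3646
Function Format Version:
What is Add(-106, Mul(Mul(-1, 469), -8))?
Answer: 3646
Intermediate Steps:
Add(-106, Mul(Mul(-1, 469), -8)) = Add(-106, Mul(-469, -8)) = Add(-106, 3752) = 3646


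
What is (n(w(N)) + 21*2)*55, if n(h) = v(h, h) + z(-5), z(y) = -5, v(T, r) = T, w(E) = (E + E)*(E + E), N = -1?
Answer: 2255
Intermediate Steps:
w(E) = 4*E² (w(E) = (2*E)*(2*E) = 4*E²)
n(h) = -5 + h (n(h) = h - 5 = -5 + h)
(n(w(N)) + 21*2)*55 = ((-5 + 4*(-1)²) + 21*2)*55 = ((-5 + 4*1) + 42)*55 = ((-5 + 4) + 42)*55 = (-1 + 42)*55 = 41*55 = 2255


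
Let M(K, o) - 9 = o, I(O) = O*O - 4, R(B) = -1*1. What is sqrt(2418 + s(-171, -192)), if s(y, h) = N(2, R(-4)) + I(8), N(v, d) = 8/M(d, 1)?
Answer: sqrt(61970)/5 ≈ 49.788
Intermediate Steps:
R(B) = -1
I(O) = -4 + O**2 (I(O) = O**2 - 4 = -4 + O**2)
M(K, o) = 9 + o
N(v, d) = 4/5 (N(v, d) = 8/(9 + 1) = 8/10 = 8*(1/10) = 4/5)
s(y, h) = 304/5 (s(y, h) = 4/5 + (-4 + 8**2) = 4/5 + (-4 + 64) = 4/5 + 60 = 304/5)
sqrt(2418 + s(-171, -192)) = sqrt(2418 + 304/5) = sqrt(12394/5) = sqrt(61970)/5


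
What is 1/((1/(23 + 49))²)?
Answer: 5184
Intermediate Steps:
1/((1/(23 + 49))²) = 1/((1/72)²) = 1/(1/5184) = 5184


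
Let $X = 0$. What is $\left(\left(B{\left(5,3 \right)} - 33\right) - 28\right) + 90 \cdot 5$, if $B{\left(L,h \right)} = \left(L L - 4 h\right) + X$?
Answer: $402$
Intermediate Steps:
$B{\left(L,h \right)} = L^{2} - 4 h$ ($B{\left(L,h \right)} = \left(L L - 4 h\right) + 0 = \left(L^{2} - 4 h\right) + 0 = L^{2} - 4 h$)
$\left(\left(B{\left(5,3 \right)} - 33\right) - 28\right) + 90 \cdot 5 = \left(\left(\left(5^{2} - 12\right) - 33\right) - 28\right) + 90 \cdot 5 = \left(\left(\left(25 - 12\right) - 33\right) - 28\right) + 450 = \left(\left(13 - 33\right) - 28\right) + 450 = \left(-20 - 28\right) + 450 = -48 + 450 = 402$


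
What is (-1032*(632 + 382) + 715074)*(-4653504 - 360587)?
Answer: 1661539391034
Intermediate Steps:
(-1032*(632 + 382) + 715074)*(-4653504 - 360587) = (-1032*1014 + 715074)*(-5014091) = (-1046448 + 715074)*(-5014091) = -331374*(-5014091) = 1661539391034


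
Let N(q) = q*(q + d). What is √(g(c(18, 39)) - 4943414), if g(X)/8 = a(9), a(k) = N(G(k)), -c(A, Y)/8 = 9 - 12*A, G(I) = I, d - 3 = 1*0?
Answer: 5*I*√197702 ≈ 2223.2*I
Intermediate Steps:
d = 3 (d = 3 + 1*0 = 3 + 0 = 3)
c(A, Y) = -72 + 96*A (c(A, Y) = -8*(9 - 12*A) = -72 + 96*A)
N(q) = q*(3 + q) (N(q) = q*(q + 3) = q*(3 + q))
a(k) = k*(3 + k)
g(X) = 864 (g(X) = 8*(9*(3 + 9)) = 8*(9*12) = 8*108 = 864)
√(g(c(18, 39)) - 4943414) = √(864 - 4943414) = √(-4942550) = 5*I*√197702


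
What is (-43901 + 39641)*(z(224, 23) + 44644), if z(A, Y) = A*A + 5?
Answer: -403954500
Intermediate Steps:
z(A, Y) = 5 + A² (z(A, Y) = A² + 5 = 5 + A²)
(-43901 + 39641)*(z(224, 23) + 44644) = (-43901 + 39641)*((5 + 224²) + 44644) = -4260*((5 + 50176) + 44644) = -4260*(50181 + 44644) = -4260*94825 = -403954500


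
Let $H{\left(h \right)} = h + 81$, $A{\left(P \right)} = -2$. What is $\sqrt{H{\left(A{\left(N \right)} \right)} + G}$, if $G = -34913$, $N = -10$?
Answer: $i \sqrt{34834} \approx 186.64 i$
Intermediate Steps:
$H{\left(h \right)} = 81 + h$
$\sqrt{H{\left(A{\left(N \right)} \right)} + G} = \sqrt{\left(81 - 2\right) - 34913} = \sqrt{79 - 34913} = \sqrt{-34834} = i \sqrt{34834}$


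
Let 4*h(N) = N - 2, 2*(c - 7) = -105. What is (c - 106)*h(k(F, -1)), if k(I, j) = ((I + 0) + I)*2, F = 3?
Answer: -1515/4 ≈ -378.75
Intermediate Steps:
k(I, j) = 4*I (k(I, j) = (I + I)*2 = (2*I)*2 = 4*I)
c = -91/2 (c = 7 + (1/2)*(-105) = 7 - 105/2 = -91/2 ≈ -45.500)
h(N) = -1/2 + N/4 (h(N) = (N - 2)/4 = (-2 + N)/4 = -1/2 + N/4)
(c - 106)*h(k(F, -1)) = (-91/2 - 106)*(-1/2 + (4*3)/4) = -303*(-1/2 + (1/4)*12)/2 = -303*(-1/2 + 3)/2 = -303/2*5/2 = -1515/4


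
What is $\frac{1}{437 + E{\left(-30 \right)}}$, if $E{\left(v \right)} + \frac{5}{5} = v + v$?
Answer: $\frac{1}{376} \approx 0.0026596$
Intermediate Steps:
$E{\left(v \right)} = -1 + 2 v$ ($E{\left(v \right)} = -1 + \left(v + v\right) = -1 + 2 v$)
$\frac{1}{437 + E{\left(-30 \right)}} = \frac{1}{437 + \left(-1 + 2 \left(-30\right)\right)} = \frac{1}{437 - 61} = \frac{1}{376}$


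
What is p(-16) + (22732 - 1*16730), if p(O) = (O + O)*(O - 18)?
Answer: 7090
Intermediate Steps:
p(O) = 2*O*(-18 + O) (p(O) = (2*O)*(-18 + O) = 2*O*(-18 + O))
p(-16) + (22732 - 1*16730) = 2*(-16)*(-18 - 16) + (22732 - 1*16730) = 2*(-16)*(-34) + (22732 - 16730) = 1088 + 6002 = 7090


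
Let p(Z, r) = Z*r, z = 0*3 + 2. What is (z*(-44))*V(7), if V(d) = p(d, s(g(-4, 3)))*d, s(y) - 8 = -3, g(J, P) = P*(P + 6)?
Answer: -21560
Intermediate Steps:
g(J, P) = P*(6 + P)
s(y) = 5 (s(y) = 8 - 3 = 5)
z = 2 (z = 0 + 2 = 2)
V(d) = 5*d² (V(d) = (d*5)*d = (5*d)*d = 5*d²)
(z*(-44))*V(7) = (2*(-44))*(5*7²) = -440*49 = -88*245 = -21560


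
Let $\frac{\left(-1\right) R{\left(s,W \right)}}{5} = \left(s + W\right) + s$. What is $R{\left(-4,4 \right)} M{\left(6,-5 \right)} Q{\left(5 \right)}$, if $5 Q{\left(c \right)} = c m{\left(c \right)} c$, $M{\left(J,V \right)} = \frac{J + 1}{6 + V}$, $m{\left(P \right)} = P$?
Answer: $3500$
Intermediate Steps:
$R{\left(s,W \right)} = - 10 s - 5 W$ ($R{\left(s,W \right)} = - 5 \left(\left(s + W\right) + s\right) = - 5 \left(\left(W + s\right) + s\right) = - 5 \left(W + 2 s\right) = - 10 s - 5 W$)
$M{\left(J,V \right)} = \frac{1 + J}{6 + V}$
$Q{\left(c \right)} = \frac{c^{3}}{5}$ ($Q{\left(c \right)} = \frac{c c c}{5} = \frac{c^{2} c}{5} = \frac{c^{3}}{5}$)
$R{\left(-4,4 \right)} M{\left(6,-5 \right)} Q{\left(5 \right)} = \left(\left(-10\right) \left(-4\right) - 20\right) \frac{1 + 6}{6 - 5} \frac{5^{3}}{5} = \left(40 - 20\right) 1^{-1} \cdot 7 \cdot \frac{1}{5} \cdot 125 = 20 \cdot 1 \cdot 7 \cdot 25 = 20 \cdot 7 \cdot 25 = 140 \cdot 25 = 3500$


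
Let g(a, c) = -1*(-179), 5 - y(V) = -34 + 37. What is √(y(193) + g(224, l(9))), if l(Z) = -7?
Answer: √181 ≈ 13.454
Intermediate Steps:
y(V) = 2 (y(V) = 5 - (-34 + 37) = 5 - 1*3 = 5 - 3 = 2)
g(a, c) = 179
√(y(193) + g(224, l(9))) = √(2 + 179) = √181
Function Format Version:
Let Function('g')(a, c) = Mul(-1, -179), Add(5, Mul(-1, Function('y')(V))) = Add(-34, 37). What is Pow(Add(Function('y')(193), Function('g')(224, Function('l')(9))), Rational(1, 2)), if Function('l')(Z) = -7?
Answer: Pow(181, Rational(1, 2)) ≈ 13.454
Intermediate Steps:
Function('y')(V) = 2 (Function('y')(V) = Add(5, Mul(-1, Add(-34, 37))) = Add(5, Mul(-1, 3)) = Add(5, -3) = 2)
Function('g')(a, c) = 179
Pow(Add(Function('y')(193), Function('g')(224, Function('l')(9))), Rational(1, 2)) = Pow(Add(2, 179), Rational(1, 2)) = Pow(181, Rational(1, 2))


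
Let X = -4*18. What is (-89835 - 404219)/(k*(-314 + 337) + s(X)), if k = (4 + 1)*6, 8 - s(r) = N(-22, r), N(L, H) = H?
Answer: -22457/35 ≈ -641.63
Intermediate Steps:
X = -72
s(r) = 8 - r
k = 30 (k = 5*6 = 30)
(-89835 - 404219)/(k*(-314 + 337) + s(X)) = (-89835 - 404219)/(30*(-314 + 337) + (8 - 1*(-72))) = -494054/(30*23 + (8 + 72)) = -494054/(690 + 80) = -494054/770 = -494054*1/770 = -22457/35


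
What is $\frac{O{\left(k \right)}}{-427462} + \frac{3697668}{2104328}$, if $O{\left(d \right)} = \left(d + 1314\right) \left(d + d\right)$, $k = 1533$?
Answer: $- \frac{299783220165}{16062861706} \approx -18.663$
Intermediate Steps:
$O{\left(d \right)} = 2 d \left(1314 + d\right)$ ($O{\left(d \right)} = \left(1314 + d\right) 2 d = 2 d \left(1314 + d\right)$)
$\frac{O{\left(k \right)}}{-427462} + \frac{3697668}{2104328} = \frac{2 \cdot 1533 \left(1314 + 1533\right)}{-427462} + \frac{3697668}{2104328} = 2 \cdot 1533 \cdot 2847 \left(- \frac{1}{427462}\right) + 3697668 \cdot \frac{1}{2104328} = 8728902 \left(- \frac{1}{427462}\right) + \frac{924417}{526082} = - \frac{623493}{30533} + \frac{924417}{526082} = - \frac{299783220165}{16062861706}$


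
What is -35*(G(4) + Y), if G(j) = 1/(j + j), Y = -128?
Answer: 35805/8 ≈ 4475.6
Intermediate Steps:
G(j) = 1/(2*j)
-35*(G(4) + Y) = -35*((½)/4 - 128) = -35*((½)*(¼) - 128) = -35*(⅛ - 128) = -35*(-1023/8) = 35805/8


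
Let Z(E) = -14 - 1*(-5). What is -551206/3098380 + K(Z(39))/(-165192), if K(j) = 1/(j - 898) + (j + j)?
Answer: -20634033974351/116056905796680 ≈ -0.17779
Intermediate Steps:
Z(E) = -9 (Z(E) = -14 + 5 = -9)
K(j) = 1/(-898 + j) + 2*j
-551206/3098380 + K(Z(39))/(-165192) = -551206/3098380 + ((1 - 1796*(-9) + 2*(-9)**2)/(-898 - 9))/(-165192) = -551206*1/3098380 + ((1 + 16164 + 2*81)/(-907))*(-1/165192) = -275603/1549190 - (1 + 16164 + 162)/907*(-1/165192) = -275603/1549190 - 1/907*16327*(-1/165192) = -275603/1549190 - 16327/907*(-1/165192) = -275603/1549190 + 16327/149829144 = -20634033974351/116056905796680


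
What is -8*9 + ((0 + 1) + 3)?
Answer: -68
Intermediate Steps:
-8*9 + ((0 + 1) + 3) = -72 + (1 + 3) = -72 + 4 = -68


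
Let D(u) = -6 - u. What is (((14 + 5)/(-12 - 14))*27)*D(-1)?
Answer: 2565/26 ≈ 98.654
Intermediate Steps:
(((14 + 5)/(-12 - 14))*27)*D(-1) = (((14 + 5)/(-12 - 14))*27)*(-6 - 1*(-1)) = ((19/(-26))*27)*(-6 + 1) = ((19*(-1/26))*27)*(-5) = -19/26*27*(-5) = -513/26*(-5) = 2565/26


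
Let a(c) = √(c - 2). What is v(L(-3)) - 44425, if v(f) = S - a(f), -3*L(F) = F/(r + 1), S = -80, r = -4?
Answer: -44505 - I*√21/3 ≈ -44505.0 - 1.5275*I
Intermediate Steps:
a(c) = √(-2 + c)
L(F) = F/9 (L(F) = -F/(3*(-4 + 1)) = -F/(3*(-3)) = -F*(-1)/(3*3) = -(-1)*F/9 = F/9)
v(f) = -80 - √(-2 + f)
v(L(-3)) - 44425 = (-80 - √(-2 + (⅑)*(-3))) - 44425 = (-80 - √(-2 - ⅓)) - 44425 = (-80 - √(-7/3)) - 44425 = (-80 - I*√21/3) - 44425 = -44505 - I*√21/3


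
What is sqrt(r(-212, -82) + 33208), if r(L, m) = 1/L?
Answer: sqrt(373125035)/106 ≈ 182.23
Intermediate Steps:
sqrt(r(-212, -82) + 33208) = sqrt(1/(-212) + 33208) = sqrt(-1/212 + 33208) = sqrt(7040095/212) = sqrt(373125035)/106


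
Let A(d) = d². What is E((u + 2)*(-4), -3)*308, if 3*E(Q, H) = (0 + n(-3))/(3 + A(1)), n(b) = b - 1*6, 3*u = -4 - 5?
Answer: -231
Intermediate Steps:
u = -3 (u = (-4 - 5)/3 = (⅓)*(-9) = -3)
n(b) = -6 + b (n(b) = b - 6 = -6 + b)
E(Q, H) = -¾ (E(Q, H) = ((0 + (-6 - 3))/(3 + 1²))/3 = ((0 - 9)/(3 + 1))/3 = (-9/4)/3 = (-9*¼)/3 = (⅓)*(-9/4) = -¾)
E((u + 2)*(-4), -3)*308 = -¾*308 = -231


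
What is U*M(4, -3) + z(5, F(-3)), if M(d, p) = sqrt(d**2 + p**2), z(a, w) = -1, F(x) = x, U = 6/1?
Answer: 29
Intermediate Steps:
U = 6 (U = 6*1 = 6)
U*M(4, -3) + z(5, F(-3)) = 6*sqrt(4**2 + (-3)**2) - 1 = 6*sqrt(16 + 9) - 1 = 6*sqrt(25) - 1 = 6*5 - 1 = 30 - 1 = 29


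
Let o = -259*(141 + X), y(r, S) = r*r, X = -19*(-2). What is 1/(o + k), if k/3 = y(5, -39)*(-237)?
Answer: -1/64136 ≈ -1.5592e-5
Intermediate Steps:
X = 38
y(r, S) = r²
k = -17775 (k = 3*(5²*(-237)) = 3*(25*(-237)) = 3*(-5925) = -17775)
o = -46361 (o = -259*(141 + 38) = -259*179 = -46361)
1/(o + k) = 1/(-46361 - 17775) = 1/(-64136) = -1/64136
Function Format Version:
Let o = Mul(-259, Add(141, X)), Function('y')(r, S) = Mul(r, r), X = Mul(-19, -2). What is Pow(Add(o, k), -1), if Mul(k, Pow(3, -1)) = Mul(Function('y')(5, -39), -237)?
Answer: Rational(-1, 64136) ≈ -1.5592e-5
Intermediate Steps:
X = 38
Function('y')(r, S) = Pow(r, 2)
k = -17775 (k = Mul(3, Mul(Pow(5, 2), -237)) = Mul(3, Mul(25, -237)) = Mul(3, -5925) = -17775)
o = -46361 (o = Mul(-259, Add(141, 38)) = Mul(-259, 179) = -46361)
Pow(Add(o, k), -1) = Pow(Add(-46361, -17775), -1) = Pow(-64136, -1) = Rational(-1, 64136)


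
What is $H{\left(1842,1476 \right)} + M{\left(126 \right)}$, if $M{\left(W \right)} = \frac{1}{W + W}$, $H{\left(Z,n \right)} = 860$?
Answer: $\frac{216721}{252} \approx 860.0$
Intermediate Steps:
$M{\left(W \right)} = \frac{1}{2 W}$
$H{\left(1842,1476 \right)} + M{\left(126 \right)} = 860 + \frac{1}{2 \cdot 126} = 860 + \frac{1}{2} \cdot \frac{1}{126} = 860 + \frac{1}{252} = \frac{216721}{252}$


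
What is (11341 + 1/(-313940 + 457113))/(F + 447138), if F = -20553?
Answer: 1623724994/61075454205 ≈ 0.026586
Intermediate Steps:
(11341 + 1/(-313940 + 457113))/(F + 447138) = (11341 + 1/(-313940 + 457113))/(-20553 + 447138) = (11341 + 1/143173)/426585 = (11341 + 1/143173)*(1/426585) = (1623724994/143173)*(1/426585) = 1623724994/61075454205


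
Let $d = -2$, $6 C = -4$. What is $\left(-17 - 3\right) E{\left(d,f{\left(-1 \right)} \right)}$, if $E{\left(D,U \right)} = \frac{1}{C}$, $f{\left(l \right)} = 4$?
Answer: $30$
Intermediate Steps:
$C = - \frac{2}{3}$ ($C = \frac{1}{6} \left(-4\right) = - \frac{2}{3} \approx -0.66667$)
$E{\left(D,U \right)} = - \frac{3}{2}$ ($E{\left(D,U \right)} = \frac{1}{- \frac{2}{3}} = - \frac{3}{2}$)
$\left(-17 - 3\right) E{\left(d,f{\left(-1 \right)} \right)} = \left(-17 - 3\right) \left(- \frac{3}{2}\right) = \left(-20\right) \left(- \frac{3}{2}\right) = 30$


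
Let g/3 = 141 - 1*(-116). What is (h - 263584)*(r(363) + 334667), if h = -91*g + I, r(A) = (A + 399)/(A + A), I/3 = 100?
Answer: -13502799923130/121 ≈ -1.1159e+11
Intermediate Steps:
I = 300 (I = 3*100 = 300)
g = 771 (g = 3*(141 - 1*(-116)) = 3*(141 + 116) = 3*257 = 771)
r(A) = (399 + A)/(2*A) (r(A) = (399 + A)/((2*A)) = (399 + A)*(1/(2*A)) = (399 + A)/(2*A))
h = -69861 (h = -91*771 + 300 = -70161 + 300 = -69861)
(h - 263584)*(r(363) + 334667) = (-69861 - 263584)*((½)*(399 + 363)/363 + 334667) = -333445*((½)*(1/363)*762 + 334667) = -333445*(127/121 + 334667) = -333445*40494834/121 = -13502799923130/121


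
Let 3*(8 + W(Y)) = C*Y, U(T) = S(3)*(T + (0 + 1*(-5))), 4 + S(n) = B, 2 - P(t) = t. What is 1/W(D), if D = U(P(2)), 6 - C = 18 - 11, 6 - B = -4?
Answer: ½ ≈ 0.50000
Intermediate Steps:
B = 10 (B = 6 - 1*(-4) = 6 + 4 = 10)
P(t) = 2 - t
S(n) = 6 (S(n) = -4 + 10 = 6)
C = -1 (C = 6 - (18 - 11) = 6 - 1*7 = 6 - 7 = -1)
U(T) = -30 + 6*T (U(T) = 6*(T + (0 + 1*(-5))) = 6*(T + (0 - 5)) = 6*(T - 5) = 6*(-5 + T) = -30 + 6*T)
D = -30 (D = -30 + 6*(2 - 1*2) = -30 + 6*(2 - 2) = -30 + 6*0 = -30 + 0 = -30)
W(Y) = -8 - Y/3 (W(Y) = -8 + (-Y)/3 = -8 - Y/3)
1/W(D) = 1/(-8 - ⅓*(-30)) = 1/(-8 + 10) = 1/2 = ½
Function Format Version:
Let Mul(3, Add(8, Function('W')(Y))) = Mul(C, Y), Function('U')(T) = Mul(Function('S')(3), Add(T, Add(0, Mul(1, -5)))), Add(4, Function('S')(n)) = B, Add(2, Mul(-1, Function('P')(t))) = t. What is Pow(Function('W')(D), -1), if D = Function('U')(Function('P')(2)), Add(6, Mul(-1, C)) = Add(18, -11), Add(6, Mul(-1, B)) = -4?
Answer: Rational(1, 2) ≈ 0.50000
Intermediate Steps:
B = 10 (B = Add(6, Mul(-1, -4)) = Add(6, 4) = 10)
Function('P')(t) = Add(2, Mul(-1, t))
Function('S')(n) = 6 (Function('S')(n) = Add(-4, 10) = 6)
C = -1 (C = Add(6, Mul(-1, Add(18, -11))) = Add(6, Mul(-1, 7)) = Add(6, -7) = -1)
Function('U')(T) = Add(-30, Mul(6, T)) (Function('U')(T) = Mul(6, Add(T, Add(0, Mul(1, -5)))) = Mul(6, Add(T, Add(0, -5))) = Mul(6, Add(T, -5)) = Mul(6, Add(-5, T)) = Add(-30, Mul(6, T)))
D = -30 (D = Add(-30, Mul(6, Add(2, Mul(-1, 2)))) = Add(-30, Mul(6, Add(2, -2))) = Add(-30, Mul(6, 0)) = Add(-30, 0) = -30)
Function('W')(Y) = Add(-8, Mul(Rational(-1, 3), Y)) (Function('W')(Y) = Add(-8, Mul(Rational(1, 3), Mul(-1, Y))) = Add(-8, Mul(Rational(-1, 3), Y)))
Pow(Function('W')(D), -1) = Pow(Add(-8, Mul(Rational(-1, 3), -30)), -1) = Pow(Add(-8, 10), -1) = Pow(2, -1) = Rational(1, 2)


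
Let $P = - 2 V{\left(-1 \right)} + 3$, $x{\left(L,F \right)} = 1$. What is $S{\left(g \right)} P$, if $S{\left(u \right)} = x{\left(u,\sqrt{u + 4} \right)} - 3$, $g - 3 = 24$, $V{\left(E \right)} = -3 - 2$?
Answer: $-26$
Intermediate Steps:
$V{\left(E \right)} = -5$
$g = 27$ ($g = 3 + 24 = 27$)
$P = 13$ ($P = \left(-2\right) \left(-5\right) + 3 = 10 + 3 = 13$)
$S{\left(u \right)} = -2$ ($S{\left(u \right)} = 1 - 3 = -2$)
$S{\left(g \right)} P = \left(-2\right) 13 = -26$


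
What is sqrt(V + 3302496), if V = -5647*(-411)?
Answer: sqrt(5623413) ≈ 2371.4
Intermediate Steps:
V = 2320917
sqrt(V + 3302496) = sqrt(2320917 + 3302496) = sqrt(5623413)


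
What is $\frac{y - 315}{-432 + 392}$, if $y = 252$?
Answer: $\frac{63}{40} \approx 1.575$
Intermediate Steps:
$\frac{y - 315}{-432 + 392} = \frac{252 - 315}{-432 + 392} = - \frac{63}{-40} = \left(-63\right) \left(- \frac{1}{40}\right) = \frac{63}{40}$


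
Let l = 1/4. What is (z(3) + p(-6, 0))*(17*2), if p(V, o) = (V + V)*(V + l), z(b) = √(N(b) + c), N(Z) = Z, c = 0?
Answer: 2346 + 34*√3 ≈ 2404.9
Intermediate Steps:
z(b) = √b (z(b) = √(b + 0) = √b)
l = ¼ ≈ 0.25000
p(V, o) = 2*V*(¼ + V) (p(V, o) = (V + V)*(V + ¼) = (2*V)*(¼ + V) = 2*V*(¼ + V))
(z(3) + p(-6, 0))*(17*2) = (√3 + (½)*(-6)*(1 + 4*(-6)))*(17*2) = (√3 + (½)*(-6)*(1 - 24))*34 = (√3 + (½)*(-6)*(-23))*34 = (√3 + 69)*34 = (69 + √3)*34 = 2346 + 34*√3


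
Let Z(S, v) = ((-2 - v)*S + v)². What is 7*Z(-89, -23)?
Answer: 25057648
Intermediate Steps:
Z(S, v) = (v + S*(-2 - v))² (Z(S, v) = (S*(-2 - v) + v)² = (v + S*(-2 - v))²)
7*Z(-89, -23) = 7*(-1*(-23) + 2*(-89) - 89*(-23))² = 7*(23 - 178 + 2047)² = 7*1892² = 7*3579664 = 25057648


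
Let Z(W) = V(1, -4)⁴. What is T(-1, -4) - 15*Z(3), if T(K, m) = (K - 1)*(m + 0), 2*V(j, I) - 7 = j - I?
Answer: -19432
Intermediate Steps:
V(j, I) = 7/2 + j/2 - I/2 (V(j, I) = 7/2 + (j - I)/2 = 7/2 + (j/2 - I/2) = 7/2 + j/2 - I/2)
T(K, m) = m*(-1 + K) (T(K, m) = (-1 + K)*m = m*(-1 + K))
Z(W) = 1296 (Z(W) = (7/2 + (½)*1 - ½*(-4))⁴ = (7/2 + ½ + 2)⁴ = 6⁴ = 1296)
T(-1, -4) - 15*Z(3) = -4*(-1 - 1) - 15*1296 = -4*(-2) - 19440 = 8 - 19440 = -19432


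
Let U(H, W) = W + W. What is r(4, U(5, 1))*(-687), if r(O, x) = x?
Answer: -1374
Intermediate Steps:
U(H, W) = 2*W
r(4, U(5, 1))*(-687) = (2*1)*(-687) = 2*(-687) = -1374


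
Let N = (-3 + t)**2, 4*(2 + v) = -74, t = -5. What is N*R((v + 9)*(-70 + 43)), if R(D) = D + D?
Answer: 39744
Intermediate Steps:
v = -41/2 (v = -2 + (1/4)*(-74) = -2 - 37/2 = -41/2 ≈ -20.500)
R(D) = 2*D
N = 64 (N = (-3 - 5)**2 = (-8)**2 = 64)
N*R((v + 9)*(-70 + 43)) = 64*(2*((-41/2 + 9)*(-70 + 43))) = 64*(2*(-23/2*(-27))) = 64*(2*(621/2)) = 64*621 = 39744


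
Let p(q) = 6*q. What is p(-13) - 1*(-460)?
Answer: 382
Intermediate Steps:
p(-13) - 1*(-460) = 6*(-13) - 1*(-460) = -78 + 460 = 382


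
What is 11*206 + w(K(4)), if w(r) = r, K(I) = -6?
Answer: 2260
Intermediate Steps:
11*206 + w(K(4)) = 11*206 - 6 = 2266 - 6 = 2260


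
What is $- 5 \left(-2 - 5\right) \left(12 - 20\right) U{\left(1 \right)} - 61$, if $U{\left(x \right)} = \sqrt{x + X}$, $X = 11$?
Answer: $-61 - 560 \sqrt{3} \approx -1030.9$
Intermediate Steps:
$U{\left(x \right)} = \sqrt{11 + x}$ ($U{\left(x \right)} = \sqrt{x + 11} = \sqrt{11 + x}$)
$- 5 \left(-2 - 5\right) \left(12 - 20\right) U{\left(1 \right)} - 61 = - 5 \left(-2 - 5\right) \left(12 - 20\right) \sqrt{11 + 1} - 61 = \left(-5\right) \left(-7\right) \left(12 - 20\right) \sqrt{12} - 61 = 35 \left(12 - 20\right) 2 \sqrt{3} - 61 = 35 \left(-8\right) 2 \sqrt{3} - 61 = - 280 \cdot 2 \sqrt{3} - 61 = - 560 \sqrt{3} - 61 = -61 - 560 \sqrt{3}$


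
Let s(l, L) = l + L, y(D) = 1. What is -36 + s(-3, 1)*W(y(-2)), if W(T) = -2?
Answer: -32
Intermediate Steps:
s(l, L) = L + l
-36 + s(-3, 1)*W(y(-2)) = -36 + (1 - 3)*(-2) = -36 - 2*(-2) = -36 + 4 = -32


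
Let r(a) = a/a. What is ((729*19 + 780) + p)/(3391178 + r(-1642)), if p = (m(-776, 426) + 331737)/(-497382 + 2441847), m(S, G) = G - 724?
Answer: 28449798854/6594028874235 ≈ 0.0043145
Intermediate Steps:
m(S, G) = -724 + G
r(a) = 1
p = 331439/1944465 (p = ((-724 + 426) + 331737)/(-497382 + 2441847) = (-298 + 331737)/1944465 = 331439*(1/1944465) = 331439/1944465 ≈ 0.17045)
((729*19 + 780) + p)/(3391178 + r(-1642)) = ((729*19 + 780) + 331439/1944465)/(3391178 + 1) = ((13851 + 780) + 331439/1944465)/3391179 = (14631 + 331439/1944465)*(1/3391179) = (28449798854/1944465)*(1/3391179) = 28449798854/6594028874235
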